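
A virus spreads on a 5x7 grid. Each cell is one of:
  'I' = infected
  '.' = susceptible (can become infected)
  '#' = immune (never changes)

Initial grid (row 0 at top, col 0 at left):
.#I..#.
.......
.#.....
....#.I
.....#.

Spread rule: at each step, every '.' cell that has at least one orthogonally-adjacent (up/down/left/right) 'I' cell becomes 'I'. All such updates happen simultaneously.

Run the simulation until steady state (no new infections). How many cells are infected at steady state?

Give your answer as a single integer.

Answer: 30

Derivation:
Step 0 (initial): 2 infected
Step 1: +5 new -> 7 infected
Step 2: +6 new -> 13 infected
Step 3: +7 new -> 20 infected
Step 4: +5 new -> 25 infected
Step 5: +3 new -> 28 infected
Step 6: +2 new -> 30 infected
Step 7: +0 new -> 30 infected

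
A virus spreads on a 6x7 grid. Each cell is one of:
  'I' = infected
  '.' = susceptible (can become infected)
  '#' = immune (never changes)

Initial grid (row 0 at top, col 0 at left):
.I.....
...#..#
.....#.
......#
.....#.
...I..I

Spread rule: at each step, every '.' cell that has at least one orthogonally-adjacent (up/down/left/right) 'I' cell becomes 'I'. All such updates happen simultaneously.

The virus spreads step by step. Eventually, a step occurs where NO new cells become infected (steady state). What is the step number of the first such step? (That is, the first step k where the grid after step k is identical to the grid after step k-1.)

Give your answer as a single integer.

Step 0 (initial): 3 infected
Step 1: +8 new -> 11 infected
Step 2: +8 new -> 19 infected
Step 3: +9 new -> 28 infected
Step 4: +6 new -> 34 infected
Step 5: +2 new -> 36 infected
Step 6: +0 new -> 36 infected

Answer: 6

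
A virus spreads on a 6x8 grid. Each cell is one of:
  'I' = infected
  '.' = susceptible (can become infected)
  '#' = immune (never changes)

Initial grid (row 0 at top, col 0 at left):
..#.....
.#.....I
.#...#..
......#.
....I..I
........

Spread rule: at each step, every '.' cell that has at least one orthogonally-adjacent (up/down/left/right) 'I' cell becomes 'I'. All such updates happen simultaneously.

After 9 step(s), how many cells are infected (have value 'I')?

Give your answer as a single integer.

Step 0 (initial): 3 infected
Step 1: +10 new -> 13 infected
Step 2: +10 new -> 23 infected
Step 3: +6 new -> 29 infected
Step 4: +6 new -> 35 infected
Step 5: +4 new -> 39 infected
Step 6: +1 new -> 40 infected
Step 7: +1 new -> 41 infected
Step 8: +1 new -> 42 infected
Step 9: +1 new -> 43 infected

Answer: 43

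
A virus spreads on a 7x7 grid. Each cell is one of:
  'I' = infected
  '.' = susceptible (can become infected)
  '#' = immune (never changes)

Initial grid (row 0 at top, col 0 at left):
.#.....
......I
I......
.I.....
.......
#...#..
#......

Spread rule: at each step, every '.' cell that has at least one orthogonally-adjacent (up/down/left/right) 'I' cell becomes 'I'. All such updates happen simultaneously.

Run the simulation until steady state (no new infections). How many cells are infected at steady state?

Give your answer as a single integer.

Answer: 45

Derivation:
Step 0 (initial): 3 infected
Step 1: +8 new -> 11 infected
Step 2: +11 new -> 22 infected
Step 3: +11 new -> 33 infected
Step 4: +7 new -> 40 infected
Step 5: +3 new -> 43 infected
Step 6: +2 new -> 45 infected
Step 7: +0 new -> 45 infected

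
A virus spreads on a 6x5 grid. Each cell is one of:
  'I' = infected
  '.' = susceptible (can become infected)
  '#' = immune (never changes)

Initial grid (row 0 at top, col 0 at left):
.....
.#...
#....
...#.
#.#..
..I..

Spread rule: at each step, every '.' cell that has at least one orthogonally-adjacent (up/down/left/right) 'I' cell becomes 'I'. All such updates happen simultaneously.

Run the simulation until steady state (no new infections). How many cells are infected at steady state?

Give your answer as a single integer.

Step 0 (initial): 1 infected
Step 1: +2 new -> 3 infected
Step 2: +4 new -> 7 infected
Step 3: +2 new -> 9 infected
Step 4: +4 new -> 13 infected
Step 5: +2 new -> 15 infected
Step 6: +3 new -> 18 infected
Step 7: +3 new -> 21 infected
Step 8: +2 new -> 23 infected
Step 9: +1 new -> 24 infected
Step 10: +1 new -> 25 infected
Step 11: +0 new -> 25 infected

Answer: 25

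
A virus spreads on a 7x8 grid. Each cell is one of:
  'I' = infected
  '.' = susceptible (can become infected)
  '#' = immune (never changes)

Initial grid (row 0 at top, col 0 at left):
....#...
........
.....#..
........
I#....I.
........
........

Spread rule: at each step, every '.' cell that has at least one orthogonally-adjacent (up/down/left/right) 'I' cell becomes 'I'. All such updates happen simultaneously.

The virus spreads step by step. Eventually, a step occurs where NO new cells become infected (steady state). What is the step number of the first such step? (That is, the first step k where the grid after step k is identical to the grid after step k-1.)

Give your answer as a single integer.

Step 0 (initial): 2 infected
Step 1: +6 new -> 8 infected
Step 2: +11 new -> 19 infected
Step 3: +12 new -> 31 infected
Step 4: +12 new -> 43 infected
Step 5: +7 new -> 50 infected
Step 6: +2 new -> 52 infected
Step 7: +1 new -> 53 infected
Step 8: +0 new -> 53 infected

Answer: 8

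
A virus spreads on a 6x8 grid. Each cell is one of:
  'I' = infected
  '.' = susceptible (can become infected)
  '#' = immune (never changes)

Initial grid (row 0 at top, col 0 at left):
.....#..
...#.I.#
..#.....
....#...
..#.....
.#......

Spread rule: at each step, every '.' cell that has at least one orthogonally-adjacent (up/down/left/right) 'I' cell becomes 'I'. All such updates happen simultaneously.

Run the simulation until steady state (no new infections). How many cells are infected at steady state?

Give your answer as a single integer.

Step 0 (initial): 1 infected
Step 1: +3 new -> 4 infected
Step 2: +5 new -> 9 infected
Step 3: +6 new -> 15 infected
Step 4: +6 new -> 21 infected
Step 5: +7 new -> 28 infected
Step 6: +5 new -> 33 infected
Step 7: +5 new -> 38 infected
Step 8: +2 new -> 40 infected
Step 9: +1 new -> 41 infected
Step 10: +0 new -> 41 infected

Answer: 41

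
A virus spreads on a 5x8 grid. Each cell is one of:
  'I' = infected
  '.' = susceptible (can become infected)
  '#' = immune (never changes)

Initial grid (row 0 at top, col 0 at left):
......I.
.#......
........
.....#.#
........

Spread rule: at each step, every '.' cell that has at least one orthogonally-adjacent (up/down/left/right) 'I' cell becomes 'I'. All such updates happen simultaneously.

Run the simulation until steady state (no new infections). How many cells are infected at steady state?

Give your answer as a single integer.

Step 0 (initial): 1 infected
Step 1: +3 new -> 4 infected
Step 2: +4 new -> 8 infected
Step 3: +5 new -> 13 infected
Step 4: +4 new -> 17 infected
Step 5: +6 new -> 23 infected
Step 6: +4 new -> 27 infected
Step 7: +4 new -> 31 infected
Step 8: +3 new -> 34 infected
Step 9: +2 new -> 36 infected
Step 10: +1 new -> 37 infected
Step 11: +0 new -> 37 infected

Answer: 37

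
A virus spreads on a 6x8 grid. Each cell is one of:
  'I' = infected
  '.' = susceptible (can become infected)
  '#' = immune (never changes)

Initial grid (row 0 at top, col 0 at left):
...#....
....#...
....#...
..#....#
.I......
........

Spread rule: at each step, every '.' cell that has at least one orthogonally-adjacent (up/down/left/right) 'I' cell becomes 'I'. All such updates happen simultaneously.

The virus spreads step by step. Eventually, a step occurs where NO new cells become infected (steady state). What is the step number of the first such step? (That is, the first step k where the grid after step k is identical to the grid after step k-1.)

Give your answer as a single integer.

Step 0 (initial): 1 infected
Step 1: +4 new -> 5 infected
Step 2: +5 new -> 10 infected
Step 3: +6 new -> 16 infected
Step 4: +7 new -> 23 infected
Step 5: +6 new -> 29 infected
Step 6: +4 new -> 33 infected
Step 7: +3 new -> 36 infected
Step 8: +3 new -> 39 infected
Step 9: +3 new -> 42 infected
Step 10: +1 new -> 43 infected
Step 11: +0 new -> 43 infected

Answer: 11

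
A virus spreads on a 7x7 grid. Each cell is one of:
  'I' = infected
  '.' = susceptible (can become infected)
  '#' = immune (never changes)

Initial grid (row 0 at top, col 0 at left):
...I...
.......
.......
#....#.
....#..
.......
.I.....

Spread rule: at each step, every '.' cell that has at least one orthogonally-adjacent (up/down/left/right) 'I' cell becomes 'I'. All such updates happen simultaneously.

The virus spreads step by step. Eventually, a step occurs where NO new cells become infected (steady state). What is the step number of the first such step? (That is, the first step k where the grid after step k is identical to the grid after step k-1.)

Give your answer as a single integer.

Step 0 (initial): 2 infected
Step 1: +6 new -> 8 infected
Step 2: +9 new -> 17 infected
Step 3: +12 new -> 29 infected
Step 4: +9 new -> 38 infected
Step 5: +4 new -> 42 infected
Step 6: +3 new -> 45 infected
Step 7: +1 new -> 46 infected
Step 8: +0 new -> 46 infected

Answer: 8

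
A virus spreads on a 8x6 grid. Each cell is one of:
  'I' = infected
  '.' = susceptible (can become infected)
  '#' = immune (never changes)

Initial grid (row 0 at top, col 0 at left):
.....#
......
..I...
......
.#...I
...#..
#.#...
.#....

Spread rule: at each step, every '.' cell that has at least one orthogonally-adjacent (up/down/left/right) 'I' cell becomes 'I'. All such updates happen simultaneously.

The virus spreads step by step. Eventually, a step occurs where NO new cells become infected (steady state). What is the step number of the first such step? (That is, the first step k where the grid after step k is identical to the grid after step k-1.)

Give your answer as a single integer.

Answer: 7

Derivation:
Step 0 (initial): 2 infected
Step 1: +7 new -> 9 infected
Step 2: +13 new -> 22 infected
Step 3: +9 new -> 31 infected
Step 4: +6 new -> 37 infected
Step 5: +3 new -> 40 infected
Step 6: +1 new -> 41 infected
Step 7: +0 new -> 41 infected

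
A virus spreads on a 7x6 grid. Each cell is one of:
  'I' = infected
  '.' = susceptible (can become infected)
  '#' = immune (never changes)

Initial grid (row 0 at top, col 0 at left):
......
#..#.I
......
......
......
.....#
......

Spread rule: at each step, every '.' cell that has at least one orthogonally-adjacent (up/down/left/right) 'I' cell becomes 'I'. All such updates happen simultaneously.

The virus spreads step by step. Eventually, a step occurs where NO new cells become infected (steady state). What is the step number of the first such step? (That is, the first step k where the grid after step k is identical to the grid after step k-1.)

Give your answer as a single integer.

Answer: 11

Derivation:
Step 0 (initial): 1 infected
Step 1: +3 new -> 4 infected
Step 2: +3 new -> 7 infected
Step 3: +4 new -> 11 infected
Step 4: +4 new -> 15 infected
Step 5: +6 new -> 21 infected
Step 6: +7 new -> 28 infected
Step 7: +5 new -> 33 infected
Step 8: +3 new -> 36 infected
Step 9: +2 new -> 38 infected
Step 10: +1 new -> 39 infected
Step 11: +0 new -> 39 infected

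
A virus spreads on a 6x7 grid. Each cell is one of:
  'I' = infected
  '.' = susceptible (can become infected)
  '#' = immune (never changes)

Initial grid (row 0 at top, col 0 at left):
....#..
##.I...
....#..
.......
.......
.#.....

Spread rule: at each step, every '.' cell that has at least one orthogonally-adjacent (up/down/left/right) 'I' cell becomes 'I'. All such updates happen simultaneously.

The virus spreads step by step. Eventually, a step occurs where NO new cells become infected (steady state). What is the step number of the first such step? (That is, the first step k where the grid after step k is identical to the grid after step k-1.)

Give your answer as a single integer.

Answer: 8

Derivation:
Step 0 (initial): 1 infected
Step 1: +4 new -> 5 infected
Step 2: +4 new -> 9 infected
Step 3: +8 new -> 17 infected
Step 4: +9 new -> 26 infected
Step 5: +6 new -> 32 infected
Step 6: +3 new -> 35 infected
Step 7: +2 new -> 37 infected
Step 8: +0 new -> 37 infected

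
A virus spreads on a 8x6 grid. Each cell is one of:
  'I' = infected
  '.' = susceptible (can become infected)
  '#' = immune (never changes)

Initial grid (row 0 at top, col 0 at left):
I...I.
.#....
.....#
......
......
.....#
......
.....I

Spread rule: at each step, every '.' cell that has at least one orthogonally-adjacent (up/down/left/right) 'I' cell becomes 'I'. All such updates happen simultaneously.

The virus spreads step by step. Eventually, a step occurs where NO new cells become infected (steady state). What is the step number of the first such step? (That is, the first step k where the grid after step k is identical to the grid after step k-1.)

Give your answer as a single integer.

Answer: 7

Derivation:
Step 0 (initial): 3 infected
Step 1: +7 new -> 10 infected
Step 2: +7 new -> 17 infected
Step 3: +8 new -> 25 infected
Step 4: +9 new -> 34 infected
Step 5: +8 new -> 42 infected
Step 6: +3 new -> 45 infected
Step 7: +0 new -> 45 infected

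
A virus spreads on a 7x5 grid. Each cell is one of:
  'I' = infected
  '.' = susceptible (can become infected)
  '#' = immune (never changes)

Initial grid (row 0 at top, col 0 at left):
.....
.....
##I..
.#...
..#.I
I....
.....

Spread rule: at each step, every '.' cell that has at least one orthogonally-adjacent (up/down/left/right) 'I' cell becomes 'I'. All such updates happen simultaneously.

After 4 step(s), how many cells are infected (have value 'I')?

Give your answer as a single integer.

Step 0 (initial): 3 infected
Step 1: +9 new -> 12 infected
Step 2: +11 new -> 23 infected
Step 3: +6 new -> 29 infected
Step 4: +2 new -> 31 infected

Answer: 31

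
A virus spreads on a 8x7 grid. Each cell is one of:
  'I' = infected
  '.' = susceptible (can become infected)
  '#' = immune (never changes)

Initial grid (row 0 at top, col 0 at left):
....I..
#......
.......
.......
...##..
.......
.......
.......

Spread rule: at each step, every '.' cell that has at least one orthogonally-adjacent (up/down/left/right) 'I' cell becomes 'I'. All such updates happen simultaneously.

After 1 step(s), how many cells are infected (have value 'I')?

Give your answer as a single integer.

Step 0 (initial): 1 infected
Step 1: +3 new -> 4 infected

Answer: 4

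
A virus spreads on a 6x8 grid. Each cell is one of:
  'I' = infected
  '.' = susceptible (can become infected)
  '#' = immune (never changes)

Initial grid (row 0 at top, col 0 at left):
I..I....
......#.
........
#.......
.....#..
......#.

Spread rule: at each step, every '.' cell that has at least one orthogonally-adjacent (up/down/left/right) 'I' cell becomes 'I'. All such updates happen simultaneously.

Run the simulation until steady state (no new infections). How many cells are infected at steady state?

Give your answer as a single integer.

Answer: 44

Derivation:
Step 0 (initial): 2 infected
Step 1: +5 new -> 7 infected
Step 2: +6 new -> 13 infected
Step 3: +6 new -> 19 infected
Step 4: +6 new -> 25 infected
Step 5: +7 new -> 32 infected
Step 6: +6 new -> 38 infected
Step 7: +4 new -> 42 infected
Step 8: +1 new -> 43 infected
Step 9: +1 new -> 44 infected
Step 10: +0 new -> 44 infected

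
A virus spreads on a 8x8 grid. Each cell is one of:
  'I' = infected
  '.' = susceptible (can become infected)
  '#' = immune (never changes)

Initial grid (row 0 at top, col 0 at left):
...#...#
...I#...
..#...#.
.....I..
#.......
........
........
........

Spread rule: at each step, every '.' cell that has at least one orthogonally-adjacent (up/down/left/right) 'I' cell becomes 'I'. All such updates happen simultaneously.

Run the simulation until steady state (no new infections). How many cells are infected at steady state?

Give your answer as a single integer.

Answer: 58

Derivation:
Step 0 (initial): 2 infected
Step 1: +6 new -> 8 infected
Step 2: +9 new -> 17 infected
Step 3: +12 new -> 29 infected
Step 4: +12 new -> 41 infected
Step 5: +7 new -> 48 infected
Step 6: +4 new -> 52 infected
Step 7: +3 new -> 55 infected
Step 8: +2 new -> 57 infected
Step 9: +1 new -> 58 infected
Step 10: +0 new -> 58 infected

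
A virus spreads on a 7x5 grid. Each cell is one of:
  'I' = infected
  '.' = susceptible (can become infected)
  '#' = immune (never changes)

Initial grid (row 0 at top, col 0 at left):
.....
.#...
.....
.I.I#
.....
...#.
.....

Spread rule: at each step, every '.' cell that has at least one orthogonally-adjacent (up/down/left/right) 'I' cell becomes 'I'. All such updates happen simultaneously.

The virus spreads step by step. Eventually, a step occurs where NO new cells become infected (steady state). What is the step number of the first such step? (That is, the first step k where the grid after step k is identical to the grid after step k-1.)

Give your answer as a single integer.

Answer: 6

Derivation:
Step 0 (initial): 2 infected
Step 1: +6 new -> 8 infected
Step 2: +8 new -> 16 infected
Step 3: +8 new -> 24 infected
Step 4: +6 new -> 30 infected
Step 5: +2 new -> 32 infected
Step 6: +0 new -> 32 infected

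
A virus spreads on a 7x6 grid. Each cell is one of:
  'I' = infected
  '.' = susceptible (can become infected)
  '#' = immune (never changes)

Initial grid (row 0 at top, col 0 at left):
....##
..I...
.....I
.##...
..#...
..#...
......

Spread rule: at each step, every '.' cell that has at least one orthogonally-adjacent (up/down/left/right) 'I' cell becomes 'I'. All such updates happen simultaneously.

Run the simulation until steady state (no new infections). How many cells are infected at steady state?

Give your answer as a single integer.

Step 0 (initial): 2 infected
Step 1: +7 new -> 9 infected
Step 2: +8 new -> 17 infected
Step 3: +5 new -> 22 infected
Step 4: +4 new -> 26 infected
Step 5: +3 new -> 29 infected
Step 6: +3 new -> 32 infected
Step 7: +3 new -> 35 infected
Step 8: +1 new -> 36 infected
Step 9: +0 new -> 36 infected

Answer: 36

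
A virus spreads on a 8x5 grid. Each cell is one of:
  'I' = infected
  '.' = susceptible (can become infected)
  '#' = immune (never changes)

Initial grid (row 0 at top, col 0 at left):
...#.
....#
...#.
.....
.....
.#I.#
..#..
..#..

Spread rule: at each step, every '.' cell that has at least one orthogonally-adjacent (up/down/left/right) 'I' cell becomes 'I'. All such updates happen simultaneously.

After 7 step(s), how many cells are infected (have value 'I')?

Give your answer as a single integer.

Answer: 32

Derivation:
Step 0 (initial): 1 infected
Step 1: +2 new -> 3 infected
Step 2: +4 new -> 7 infected
Step 3: +7 new -> 14 infected
Step 4: +6 new -> 20 infected
Step 5: +6 new -> 26 infected
Step 6: +4 new -> 30 infected
Step 7: +2 new -> 32 infected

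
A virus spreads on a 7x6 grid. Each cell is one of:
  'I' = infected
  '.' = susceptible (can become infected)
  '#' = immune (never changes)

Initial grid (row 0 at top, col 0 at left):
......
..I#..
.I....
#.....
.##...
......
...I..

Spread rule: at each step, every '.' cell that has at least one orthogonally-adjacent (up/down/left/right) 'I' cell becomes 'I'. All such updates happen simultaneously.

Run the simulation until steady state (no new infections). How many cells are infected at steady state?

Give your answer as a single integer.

Answer: 38

Derivation:
Step 0 (initial): 3 infected
Step 1: +8 new -> 11 infected
Step 2: +10 new -> 21 infected
Step 3: +8 new -> 29 infected
Step 4: +6 new -> 35 infected
Step 5: +3 new -> 38 infected
Step 6: +0 new -> 38 infected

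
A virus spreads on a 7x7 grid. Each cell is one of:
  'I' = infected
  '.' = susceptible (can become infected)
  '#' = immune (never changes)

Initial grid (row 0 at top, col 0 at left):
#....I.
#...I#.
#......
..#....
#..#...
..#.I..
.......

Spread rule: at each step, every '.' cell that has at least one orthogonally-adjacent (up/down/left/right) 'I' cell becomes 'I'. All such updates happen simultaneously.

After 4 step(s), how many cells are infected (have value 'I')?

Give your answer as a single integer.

Answer: 34

Derivation:
Step 0 (initial): 3 infected
Step 1: +8 new -> 11 infected
Step 2: +10 new -> 21 infected
Step 3: +9 new -> 30 infected
Step 4: +4 new -> 34 infected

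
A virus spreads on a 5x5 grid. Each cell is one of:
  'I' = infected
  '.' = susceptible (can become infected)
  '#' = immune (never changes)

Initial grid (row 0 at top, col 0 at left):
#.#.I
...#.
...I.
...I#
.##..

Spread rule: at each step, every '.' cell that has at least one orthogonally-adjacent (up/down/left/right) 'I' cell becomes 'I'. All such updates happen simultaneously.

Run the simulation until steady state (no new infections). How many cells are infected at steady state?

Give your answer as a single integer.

Answer: 19

Derivation:
Step 0 (initial): 3 infected
Step 1: +6 new -> 9 infected
Step 2: +4 new -> 13 infected
Step 3: +3 new -> 16 infected
Step 4: +3 new -> 19 infected
Step 5: +0 new -> 19 infected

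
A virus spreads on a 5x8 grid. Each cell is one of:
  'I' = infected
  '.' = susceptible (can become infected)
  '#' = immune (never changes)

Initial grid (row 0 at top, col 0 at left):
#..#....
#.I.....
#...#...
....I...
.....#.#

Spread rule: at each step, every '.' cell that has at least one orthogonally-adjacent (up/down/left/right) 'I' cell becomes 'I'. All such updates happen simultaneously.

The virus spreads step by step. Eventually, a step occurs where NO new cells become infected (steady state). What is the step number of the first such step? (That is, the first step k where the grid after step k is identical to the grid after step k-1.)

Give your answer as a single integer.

Step 0 (initial): 2 infected
Step 1: +7 new -> 9 infected
Step 2: +8 new -> 17 infected
Step 3: +7 new -> 24 infected
Step 4: +5 new -> 29 infected
Step 5: +3 new -> 32 infected
Step 6: +1 new -> 33 infected
Step 7: +0 new -> 33 infected

Answer: 7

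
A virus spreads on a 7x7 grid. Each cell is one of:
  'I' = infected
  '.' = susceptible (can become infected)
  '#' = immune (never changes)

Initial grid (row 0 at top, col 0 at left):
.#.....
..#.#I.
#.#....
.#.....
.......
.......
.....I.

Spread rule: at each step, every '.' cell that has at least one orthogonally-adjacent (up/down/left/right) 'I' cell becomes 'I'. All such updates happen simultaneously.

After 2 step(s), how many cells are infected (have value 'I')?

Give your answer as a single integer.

Step 0 (initial): 2 infected
Step 1: +6 new -> 8 infected
Step 2: +9 new -> 17 infected

Answer: 17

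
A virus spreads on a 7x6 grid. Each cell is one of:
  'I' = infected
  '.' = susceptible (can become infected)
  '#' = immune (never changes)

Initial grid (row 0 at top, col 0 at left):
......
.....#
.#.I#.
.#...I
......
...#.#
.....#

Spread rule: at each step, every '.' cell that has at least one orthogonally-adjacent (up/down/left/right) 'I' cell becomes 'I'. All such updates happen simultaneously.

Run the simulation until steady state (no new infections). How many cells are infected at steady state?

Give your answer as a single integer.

Answer: 35

Derivation:
Step 0 (initial): 2 infected
Step 1: +6 new -> 8 infected
Step 2: +6 new -> 14 infected
Step 3: +5 new -> 19 infected
Step 4: +6 new -> 25 infected
Step 5: +6 new -> 31 infected
Step 6: +3 new -> 34 infected
Step 7: +1 new -> 35 infected
Step 8: +0 new -> 35 infected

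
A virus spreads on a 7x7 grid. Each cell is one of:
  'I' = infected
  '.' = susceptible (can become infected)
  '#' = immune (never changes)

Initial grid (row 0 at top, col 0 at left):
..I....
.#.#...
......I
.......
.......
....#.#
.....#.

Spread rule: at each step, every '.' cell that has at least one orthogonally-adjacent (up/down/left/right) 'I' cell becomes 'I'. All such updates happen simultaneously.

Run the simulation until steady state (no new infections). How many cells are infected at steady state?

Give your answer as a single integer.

Answer: 43

Derivation:
Step 0 (initial): 2 infected
Step 1: +6 new -> 8 infected
Step 2: +8 new -> 16 infected
Step 3: +8 new -> 24 infected
Step 4: +6 new -> 30 infected
Step 5: +4 new -> 34 infected
Step 6: +4 new -> 38 infected
Step 7: +3 new -> 41 infected
Step 8: +2 new -> 43 infected
Step 9: +0 new -> 43 infected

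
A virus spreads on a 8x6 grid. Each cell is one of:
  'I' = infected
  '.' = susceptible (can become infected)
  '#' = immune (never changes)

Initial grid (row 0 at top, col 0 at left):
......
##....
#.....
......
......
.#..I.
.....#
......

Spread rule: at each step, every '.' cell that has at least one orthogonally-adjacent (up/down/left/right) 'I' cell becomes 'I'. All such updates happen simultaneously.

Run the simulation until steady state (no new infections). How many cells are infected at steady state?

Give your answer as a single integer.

Step 0 (initial): 1 infected
Step 1: +4 new -> 5 infected
Step 2: +6 new -> 11 infected
Step 3: +7 new -> 18 infected
Step 4: +7 new -> 25 infected
Step 5: +8 new -> 33 infected
Step 6: +7 new -> 40 infected
Step 7: +1 new -> 41 infected
Step 8: +1 new -> 42 infected
Step 9: +1 new -> 43 infected
Step 10: +0 new -> 43 infected

Answer: 43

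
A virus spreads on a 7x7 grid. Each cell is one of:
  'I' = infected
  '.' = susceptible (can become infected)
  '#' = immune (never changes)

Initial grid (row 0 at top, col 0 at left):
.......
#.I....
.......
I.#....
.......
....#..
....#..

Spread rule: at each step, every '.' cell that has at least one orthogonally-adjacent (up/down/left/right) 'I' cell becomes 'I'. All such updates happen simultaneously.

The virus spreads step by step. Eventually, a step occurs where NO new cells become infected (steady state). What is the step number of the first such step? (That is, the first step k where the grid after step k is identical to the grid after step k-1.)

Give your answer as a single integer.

Step 0 (initial): 2 infected
Step 1: +7 new -> 9 infected
Step 2: +7 new -> 16 infected
Step 3: +8 new -> 24 infected
Step 4: +7 new -> 31 infected
Step 5: +6 new -> 37 infected
Step 6: +3 new -> 40 infected
Step 7: +2 new -> 42 infected
Step 8: +2 new -> 44 infected
Step 9: +1 new -> 45 infected
Step 10: +0 new -> 45 infected

Answer: 10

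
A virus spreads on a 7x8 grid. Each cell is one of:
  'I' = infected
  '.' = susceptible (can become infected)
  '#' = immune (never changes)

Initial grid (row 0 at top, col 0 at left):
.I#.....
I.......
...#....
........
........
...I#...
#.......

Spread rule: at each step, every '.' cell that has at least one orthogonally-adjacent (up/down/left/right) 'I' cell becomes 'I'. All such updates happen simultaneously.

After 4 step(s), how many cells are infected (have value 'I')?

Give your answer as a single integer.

Answer: 36

Derivation:
Step 0 (initial): 3 infected
Step 1: +6 new -> 9 infected
Step 2: +9 new -> 18 infected
Step 3: +11 new -> 29 infected
Step 4: +7 new -> 36 infected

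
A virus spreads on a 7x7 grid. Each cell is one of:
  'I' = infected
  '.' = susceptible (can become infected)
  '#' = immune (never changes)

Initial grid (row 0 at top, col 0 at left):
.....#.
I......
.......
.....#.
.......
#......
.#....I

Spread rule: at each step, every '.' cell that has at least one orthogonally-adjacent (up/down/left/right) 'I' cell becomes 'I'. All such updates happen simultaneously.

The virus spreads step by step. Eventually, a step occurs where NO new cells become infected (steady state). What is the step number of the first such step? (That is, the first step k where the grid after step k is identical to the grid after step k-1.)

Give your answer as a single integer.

Step 0 (initial): 2 infected
Step 1: +5 new -> 7 infected
Step 2: +7 new -> 14 infected
Step 3: +9 new -> 23 infected
Step 4: +9 new -> 32 infected
Step 5: +11 new -> 43 infected
Step 6: +1 new -> 44 infected
Step 7: +0 new -> 44 infected

Answer: 7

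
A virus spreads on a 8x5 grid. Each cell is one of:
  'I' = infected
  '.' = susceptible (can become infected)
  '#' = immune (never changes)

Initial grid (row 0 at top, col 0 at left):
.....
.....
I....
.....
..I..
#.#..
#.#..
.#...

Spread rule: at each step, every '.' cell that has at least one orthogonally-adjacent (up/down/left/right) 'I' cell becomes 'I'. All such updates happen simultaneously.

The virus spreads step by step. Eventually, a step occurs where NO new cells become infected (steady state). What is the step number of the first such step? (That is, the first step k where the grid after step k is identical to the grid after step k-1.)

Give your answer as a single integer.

Answer: 7

Derivation:
Step 0 (initial): 2 infected
Step 1: +6 new -> 8 infected
Step 2: +9 new -> 17 infected
Step 3: +7 new -> 24 infected
Step 4: +5 new -> 29 infected
Step 5: +4 new -> 33 infected
Step 6: +1 new -> 34 infected
Step 7: +0 new -> 34 infected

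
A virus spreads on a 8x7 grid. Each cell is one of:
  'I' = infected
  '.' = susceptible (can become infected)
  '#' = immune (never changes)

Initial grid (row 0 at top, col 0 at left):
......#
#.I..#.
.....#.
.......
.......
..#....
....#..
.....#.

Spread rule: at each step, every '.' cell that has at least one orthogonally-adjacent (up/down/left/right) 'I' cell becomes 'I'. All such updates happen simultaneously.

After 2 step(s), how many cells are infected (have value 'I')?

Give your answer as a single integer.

Answer: 11

Derivation:
Step 0 (initial): 1 infected
Step 1: +4 new -> 5 infected
Step 2: +6 new -> 11 infected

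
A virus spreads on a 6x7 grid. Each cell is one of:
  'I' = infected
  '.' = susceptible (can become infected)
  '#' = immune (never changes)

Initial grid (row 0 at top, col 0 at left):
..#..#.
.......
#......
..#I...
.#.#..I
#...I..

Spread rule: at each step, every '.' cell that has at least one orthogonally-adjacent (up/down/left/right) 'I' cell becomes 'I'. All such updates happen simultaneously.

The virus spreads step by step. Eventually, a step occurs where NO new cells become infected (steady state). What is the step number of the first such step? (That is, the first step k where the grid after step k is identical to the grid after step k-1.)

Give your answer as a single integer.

Step 0 (initial): 3 infected
Step 1: +8 new -> 11 infected
Step 2: +6 new -> 17 infected
Step 3: +8 new -> 25 infected
Step 4: +5 new -> 30 infected
Step 5: +3 new -> 33 infected
Step 6: +2 new -> 35 infected
Step 7: +0 new -> 35 infected

Answer: 7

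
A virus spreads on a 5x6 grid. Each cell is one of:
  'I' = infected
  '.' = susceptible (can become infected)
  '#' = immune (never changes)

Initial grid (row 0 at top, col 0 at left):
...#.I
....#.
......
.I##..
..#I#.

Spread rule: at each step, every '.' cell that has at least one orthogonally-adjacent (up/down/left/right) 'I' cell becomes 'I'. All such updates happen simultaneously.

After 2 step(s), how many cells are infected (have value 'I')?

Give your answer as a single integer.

Step 0 (initial): 3 infected
Step 1: +5 new -> 8 infected
Step 2: +5 new -> 13 infected

Answer: 13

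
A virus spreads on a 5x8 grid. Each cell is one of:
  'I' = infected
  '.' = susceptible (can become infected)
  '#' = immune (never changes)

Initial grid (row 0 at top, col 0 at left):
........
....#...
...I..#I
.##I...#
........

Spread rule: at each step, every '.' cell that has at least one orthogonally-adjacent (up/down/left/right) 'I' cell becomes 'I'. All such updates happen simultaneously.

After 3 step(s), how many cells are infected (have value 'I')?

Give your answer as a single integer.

Step 0 (initial): 3 infected
Step 1: +6 new -> 9 infected
Step 2: +9 new -> 18 infected
Step 3: +9 new -> 27 infected

Answer: 27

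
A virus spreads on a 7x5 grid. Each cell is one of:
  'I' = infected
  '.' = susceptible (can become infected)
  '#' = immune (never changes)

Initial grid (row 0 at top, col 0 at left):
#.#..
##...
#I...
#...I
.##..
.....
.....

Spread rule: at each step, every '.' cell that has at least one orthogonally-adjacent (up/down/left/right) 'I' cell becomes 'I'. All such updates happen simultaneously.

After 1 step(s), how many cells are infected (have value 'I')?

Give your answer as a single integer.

Answer: 7

Derivation:
Step 0 (initial): 2 infected
Step 1: +5 new -> 7 infected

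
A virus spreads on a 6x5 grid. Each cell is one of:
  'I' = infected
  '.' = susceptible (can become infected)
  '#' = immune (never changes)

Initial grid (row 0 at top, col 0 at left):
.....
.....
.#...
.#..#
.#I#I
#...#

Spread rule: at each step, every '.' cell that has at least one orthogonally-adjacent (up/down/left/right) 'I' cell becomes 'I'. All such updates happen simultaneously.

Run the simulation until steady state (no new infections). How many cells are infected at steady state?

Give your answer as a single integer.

Answer: 23

Derivation:
Step 0 (initial): 2 infected
Step 1: +2 new -> 4 infected
Step 2: +4 new -> 8 infected
Step 3: +2 new -> 10 infected
Step 4: +4 new -> 14 infected
Step 5: +4 new -> 18 infected
Step 6: +3 new -> 21 infected
Step 7: +1 new -> 22 infected
Step 8: +1 new -> 23 infected
Step 9: +0 new -> 23 infected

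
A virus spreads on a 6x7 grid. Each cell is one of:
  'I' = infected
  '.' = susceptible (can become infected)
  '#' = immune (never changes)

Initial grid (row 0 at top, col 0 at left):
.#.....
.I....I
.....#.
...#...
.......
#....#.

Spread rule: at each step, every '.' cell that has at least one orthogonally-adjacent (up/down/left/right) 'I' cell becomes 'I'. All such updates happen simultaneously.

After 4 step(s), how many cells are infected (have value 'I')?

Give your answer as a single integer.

Step 0 (initial): 2 infected
Step 1: +6 new -> 8 infected
Step 2: +9 new -> 17 infected
Step 3: +9 new -> 26 infected
Step 4: +6 new -> 32 infected

Answer: 32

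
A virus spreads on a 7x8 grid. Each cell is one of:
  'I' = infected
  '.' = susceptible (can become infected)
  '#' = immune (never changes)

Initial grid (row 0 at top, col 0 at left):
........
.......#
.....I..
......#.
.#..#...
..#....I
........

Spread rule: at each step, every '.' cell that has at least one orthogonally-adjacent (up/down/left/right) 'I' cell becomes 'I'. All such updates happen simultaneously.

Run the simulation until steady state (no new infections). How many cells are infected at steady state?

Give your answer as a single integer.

Answer: 51

Derivation:
Step 0 (initial): 2 infected
Step 1: +7 new -> 9 infected
Step 2: +11 new -> 20 infected
Step 3: +7 new -> 27 infected
Step 4: +8 new -> 35 infected
Step 5: +6 new -> 41 infected
Step 6: +4 new -> 45 infected
Step 7: +3 new -> 48 infected
Step 8: +3 new -> 51 infected
Step 9: +0 new -> 51 infected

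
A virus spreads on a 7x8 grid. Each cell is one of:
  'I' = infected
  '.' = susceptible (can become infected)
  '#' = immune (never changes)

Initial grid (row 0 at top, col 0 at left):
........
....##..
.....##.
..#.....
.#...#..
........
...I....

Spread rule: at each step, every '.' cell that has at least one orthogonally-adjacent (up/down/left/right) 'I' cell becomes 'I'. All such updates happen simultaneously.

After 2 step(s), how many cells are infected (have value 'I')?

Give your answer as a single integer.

Answer: 9

Derivation:
Step 0 (initial): 1 infected
Step 1: +3 new -> 4 infected
Step 2: +5 new -> 9 infected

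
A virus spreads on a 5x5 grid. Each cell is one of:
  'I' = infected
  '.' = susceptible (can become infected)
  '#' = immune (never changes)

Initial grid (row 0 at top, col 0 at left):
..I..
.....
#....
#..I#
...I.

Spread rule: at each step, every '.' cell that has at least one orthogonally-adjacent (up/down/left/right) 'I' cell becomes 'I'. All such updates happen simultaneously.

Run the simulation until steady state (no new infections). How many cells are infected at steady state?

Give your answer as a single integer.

Step 0 (initial): 3 infected
Step 1: +7 new -> 10 infected
Step 2: +8 new -> 18 infected
Step 3: +4 new -> 22 infected
Step 4: +0 new -> 22 infected

Answer: 22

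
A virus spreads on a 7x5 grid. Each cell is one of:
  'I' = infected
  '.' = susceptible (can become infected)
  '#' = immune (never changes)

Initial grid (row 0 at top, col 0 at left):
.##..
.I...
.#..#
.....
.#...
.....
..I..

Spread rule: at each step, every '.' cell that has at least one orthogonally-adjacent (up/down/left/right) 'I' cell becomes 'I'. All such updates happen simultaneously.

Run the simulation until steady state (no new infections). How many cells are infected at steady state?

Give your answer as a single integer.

Step 0 (initial): 2 infected
Step 1: +5 new -> 7 infected
Step 2: +9 new -> 16 infected
Step 3: +8 new -> 24 infected
Step 4: +5 new -> 29 infected
Step 5: +1 new -> 30 infected
Step 6: +0 new -> 30 infected

Answer: 30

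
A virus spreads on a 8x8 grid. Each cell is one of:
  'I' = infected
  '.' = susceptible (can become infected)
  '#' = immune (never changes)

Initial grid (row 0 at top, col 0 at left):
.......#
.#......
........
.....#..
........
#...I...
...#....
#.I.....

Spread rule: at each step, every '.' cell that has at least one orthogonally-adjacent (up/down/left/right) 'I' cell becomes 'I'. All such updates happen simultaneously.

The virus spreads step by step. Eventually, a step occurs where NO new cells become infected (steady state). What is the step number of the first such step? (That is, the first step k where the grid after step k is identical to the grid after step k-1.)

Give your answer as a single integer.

Answer: 10

Derivation:
Step 0 (initial): 2 infected
Step 1: +7 new -> 9 infected
Step 2: +8 new -> 17 infected
Step 3: +9 new -> 26 infected
Step 4: +9 new -> 35 infected
Step 5: +9 new -> 44 infected
Step 6: +7 new -> 51 infected
Step 7: +4 new -> 55 infected
Step 8: +2 new -> 57 infected
Step 9: +1 new -> 58 infected
Step 10: +0 new -> 58 infected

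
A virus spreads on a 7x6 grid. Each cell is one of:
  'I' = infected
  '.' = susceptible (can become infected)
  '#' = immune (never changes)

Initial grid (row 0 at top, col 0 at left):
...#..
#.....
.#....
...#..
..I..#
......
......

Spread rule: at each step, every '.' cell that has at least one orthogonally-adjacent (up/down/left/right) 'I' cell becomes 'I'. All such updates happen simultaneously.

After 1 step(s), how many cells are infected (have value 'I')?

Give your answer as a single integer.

Step 0 (initial): 1 infected
Step 1: +4 new -> 5 infected

Answer: 5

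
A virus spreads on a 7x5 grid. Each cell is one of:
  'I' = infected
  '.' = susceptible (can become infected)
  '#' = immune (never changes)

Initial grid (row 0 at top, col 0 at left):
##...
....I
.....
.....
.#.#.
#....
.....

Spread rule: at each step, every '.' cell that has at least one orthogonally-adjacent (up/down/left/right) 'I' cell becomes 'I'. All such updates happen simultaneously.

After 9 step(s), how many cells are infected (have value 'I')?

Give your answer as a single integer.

Answer: 30

Derivation:
Step 0 (initial): 1 infected
Step 1: +3 new -> 4 infected
Step 2: +4 new -> 8 infected
Step 3: +5 new -> 13 infected
Step 4: +4 new -> 17 infected
Step 5: +5 new -> 22 infected
Step 6: +3 new -> 25 infected
Step 7: +3 new -> 28 infected
Step 8: +1 new -> 29 infected
Step 9: +1 new -> 30 infected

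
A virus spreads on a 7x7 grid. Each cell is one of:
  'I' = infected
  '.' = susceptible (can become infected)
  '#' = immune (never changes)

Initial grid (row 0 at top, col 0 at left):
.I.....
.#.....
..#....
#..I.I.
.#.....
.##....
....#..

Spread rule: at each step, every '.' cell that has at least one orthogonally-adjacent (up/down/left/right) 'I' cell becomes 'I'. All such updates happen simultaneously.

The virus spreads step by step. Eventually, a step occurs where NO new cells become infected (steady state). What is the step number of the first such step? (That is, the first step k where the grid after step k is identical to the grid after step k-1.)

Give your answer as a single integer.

Answer: 9

Derivation:
Step 0 (initial): 3 infected
Step 1: +9 new -> 12 infected
Step 2: +13 new -> 25 infected
Step 3: +10 new -> 35 infected
Step 4: +3 new -> 38 infected
Step 5: +1 new -> 39 infected
Step 6: +1 new -> 40 infected
Step 7: +1 new -> 41 infected
Step 8: +1 new -> 42 infected
Step 9: +0 new -> 42 infected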